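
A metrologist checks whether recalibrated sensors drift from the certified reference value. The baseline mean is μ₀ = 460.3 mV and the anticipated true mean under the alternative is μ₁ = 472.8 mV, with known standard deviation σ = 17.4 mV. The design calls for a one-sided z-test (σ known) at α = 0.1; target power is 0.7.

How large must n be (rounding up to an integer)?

n = 7

Standardized effect: d = |μ₁ − μ₀| / σ = |472.8 − 460.3| / 17.4 = 0.7184
For power 0.7 need Φ(δ − z_{0.1}) = 0.7, so δ = z_{0.1} + z_{0.30} = 1.282 + 0.524 = 1.806.
δ = d·√n ⇒ n = (δ/d)² = (1.806 / 0.7184)² = 6.32.
Round up to the next whole unit.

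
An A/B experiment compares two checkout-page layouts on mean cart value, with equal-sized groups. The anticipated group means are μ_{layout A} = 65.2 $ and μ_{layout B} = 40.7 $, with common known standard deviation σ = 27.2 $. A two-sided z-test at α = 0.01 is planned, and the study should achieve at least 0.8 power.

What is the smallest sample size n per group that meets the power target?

n = 29 per group

Standardized effect: d = |μ_{layout A} − μ_{layout B}| / σ = |65.2 − 40.7| / 27.2 = 0.9007
Set Φ(δ − 2.576) = 0.8; then δ − 2.576 = Φ⁻¹(0.8) = 0.842, giving δ = 3.417.
(For δ > 0 the lower-tail rejection region contributes negligibly to power, so the one-term inversion is standard.)
δ = d·√(n/2) ⇒ n = 2(δ/d)² = 2 × (3.417 / 0.9007)² = 28.79.
Rounding up, n = 29 per group.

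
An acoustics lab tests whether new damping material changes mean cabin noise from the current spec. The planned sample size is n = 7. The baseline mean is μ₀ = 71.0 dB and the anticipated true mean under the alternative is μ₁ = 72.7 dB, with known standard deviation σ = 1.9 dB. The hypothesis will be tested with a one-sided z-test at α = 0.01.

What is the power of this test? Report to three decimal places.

Standardized effect: d = |μ₁ − μ₀| / σ = |72.7 − 71.0| / 1.9 = 0.8947
Noncentrality parameter: δ = d·√n = 0.8947 × √7 = 2.3673
Critical value for a one-sided test at α = 0.01: z_α = 2.326.
Power = P(Z > 2.326 − δ) = Φ(0.041) = 0.5163.

Power ≈ 0.516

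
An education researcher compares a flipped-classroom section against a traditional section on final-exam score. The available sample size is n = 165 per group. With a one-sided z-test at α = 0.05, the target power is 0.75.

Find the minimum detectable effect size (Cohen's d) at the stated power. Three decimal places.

Required noncentrality: δ = z_{0.05} + z_{0.25} = 1.645 + 0.674 = 2.319.
δ = d·√(n/2) ⇒ d = δ/√(n/2) = 2.319/√(165/2) = 0.2554.

d ≈ 0.255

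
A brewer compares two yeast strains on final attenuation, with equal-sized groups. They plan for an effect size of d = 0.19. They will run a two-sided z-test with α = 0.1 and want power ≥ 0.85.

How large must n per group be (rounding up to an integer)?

n = 399 per group

For power 0.85 need Φ(δ − z_{0.05}) = 0.85, so δ = z_{0.05} + z_{0.15} = 1.645 + 1.036 = 2.681.
(Ignoring the negligible lower-tail rejection probability gives the usual closed-form inversion.)
δ = d·√(n/2) ⇒ n = 2(δ/d)² = 2 × (2.681 / 0.19)² = 398.30.
Rounding up, n = 399 per group.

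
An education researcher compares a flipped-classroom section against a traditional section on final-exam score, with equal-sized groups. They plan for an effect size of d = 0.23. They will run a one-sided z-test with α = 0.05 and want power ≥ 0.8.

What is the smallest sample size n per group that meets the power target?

n = 234 per group

Set Φ(δ − 1.645) = 0.8; then δ − 1.645 = Φ⁻¹(0.8) = 0.842, giving δ = 2.486.
δ = d·√(n/2) ⇒ n = 2(δ/d)² = 2 × (2.486 / 0.23)² = 233.75.
Round up to the next whole unit.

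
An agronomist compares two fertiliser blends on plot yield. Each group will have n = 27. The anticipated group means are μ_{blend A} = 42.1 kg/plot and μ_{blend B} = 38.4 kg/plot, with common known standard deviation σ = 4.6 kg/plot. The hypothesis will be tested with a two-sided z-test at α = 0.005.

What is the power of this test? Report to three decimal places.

Standardized effect: d = |μ_{blend A} − μ_{blend B}| / σ = |42.1 − 38.4| / 4.6 = 0.8043
Noncentrality parameter: δ = d·√(n/2) = 0.8043 × √(27/2) = 2.9554
Critical value for a two-sided test at α = 0.005: z_{α/2} = 2.807.
Power = Φ(δ − 2.807) + Φ(−δ − 2.807) = Φ(0.148) + Φ(-5.762) = 0.5590 + 0.0000 = 0.5590.

Power ≈ 0.559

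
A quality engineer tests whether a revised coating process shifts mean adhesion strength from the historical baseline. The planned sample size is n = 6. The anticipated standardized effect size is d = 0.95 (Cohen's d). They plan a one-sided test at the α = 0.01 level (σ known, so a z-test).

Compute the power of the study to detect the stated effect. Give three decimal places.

Power ≈ 0.500

Noncentrality parameter: δ = d·√n = 0.95 × √6 = 2.3270
Critical value for a one-sided test at α = 0.01: z_α = 2.326.
Power = Φ(δ − 2.326) = Φ(0.001) = 0.5003.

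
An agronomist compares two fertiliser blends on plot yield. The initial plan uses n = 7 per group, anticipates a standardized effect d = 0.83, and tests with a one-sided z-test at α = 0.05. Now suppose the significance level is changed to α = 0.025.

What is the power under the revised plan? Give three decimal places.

δ = d·√(n/2) = 0.83 × √(7/2) = 1.5528 (unchanged). New critical value: z_{0.025} = 1.960.
Revised power = P(Z > 1.960 − δ) = Φ(-0.407) = 0.3419.

Power ≈ 0.342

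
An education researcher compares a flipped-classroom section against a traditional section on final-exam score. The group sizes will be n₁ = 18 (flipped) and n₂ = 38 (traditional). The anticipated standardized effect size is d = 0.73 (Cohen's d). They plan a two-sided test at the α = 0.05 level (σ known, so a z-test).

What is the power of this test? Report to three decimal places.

Noncentrality parameter: δ = d / √(1/n₁ + 1/n₂) = 0.73 / √(1/18 + 1/38) = 2.5513
Critical value for a two-sided test at α = 0.05: z_{α/2} = 1.960.
Power = Φ(δ − 1.960) + Φ(−δ − 1.960) = Φ(0.591) + Φ(-4.511) = 0.7228 + 0.0000 = 0.7228.

Power ≈ 0.723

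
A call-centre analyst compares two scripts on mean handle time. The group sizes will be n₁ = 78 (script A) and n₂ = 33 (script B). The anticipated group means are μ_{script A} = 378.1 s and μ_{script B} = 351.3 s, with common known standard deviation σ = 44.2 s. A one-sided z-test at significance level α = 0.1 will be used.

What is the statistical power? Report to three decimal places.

Power ≈ 0.949

Standardized effect: d = |μ_{script A} − μ_{script B}| / σ = |378.1 − 351.3| / 44.2 = 0.6063
Noncentrality parameter: λ = d / √(1/n₁ + 1/n₂) = 0.6063 / √(1/78 + 1/33) = 2.9198
One-sided α = 0.1 → critical value z_{0.1} = 1.282.
Power = Φ(λ − 1.282) = Φ(1.638) = 0.9493.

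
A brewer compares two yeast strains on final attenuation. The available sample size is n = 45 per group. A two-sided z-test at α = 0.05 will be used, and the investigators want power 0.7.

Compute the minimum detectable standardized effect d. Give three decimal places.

d ≈ 0.524

Required noncentrality: δ = z_{0.025} + z_{0.30} = 1.960 + 0.524 = 2.484.
(The second rejection-region term Φ(−δ − z_{α/2}) is negligible and dropped.)
δ = d·√(n/2) ⇒ d = δ/√(n/2) = 2.484/√(45/2) = 0.5238.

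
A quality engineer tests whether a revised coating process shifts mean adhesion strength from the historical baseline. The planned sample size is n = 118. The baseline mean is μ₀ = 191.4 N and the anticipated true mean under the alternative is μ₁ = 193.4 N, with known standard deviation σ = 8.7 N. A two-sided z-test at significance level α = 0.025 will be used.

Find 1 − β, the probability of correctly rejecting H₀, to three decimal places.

Standardized effect: d = |μ₁ − μ₀| / σ = |193.4 − 191.4| / 8.7 = 0.2299
Noncentrality parameter: δ = d·√n = 0.2299 × √118 = 2.4972
Two-sided α = 0.025 → critical value z_{0.0125} = 2.241.
Power = Φ(δ − 2.241) + Φ(−δ − 2.241) = Φ(0.256) + Φ(-4.739) = 0.6009 + 0.0000 = 0.6009.

Power ≈ 0.601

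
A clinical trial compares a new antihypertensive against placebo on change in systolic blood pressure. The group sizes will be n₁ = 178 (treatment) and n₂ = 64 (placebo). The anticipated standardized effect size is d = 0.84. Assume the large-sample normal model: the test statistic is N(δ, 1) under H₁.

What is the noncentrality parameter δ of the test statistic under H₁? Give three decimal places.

δ ≈ 5.763

δ = d / √(1/n₁ + 1/n₂) = 0.84 / √(1/178 + 1/64) = 5.7633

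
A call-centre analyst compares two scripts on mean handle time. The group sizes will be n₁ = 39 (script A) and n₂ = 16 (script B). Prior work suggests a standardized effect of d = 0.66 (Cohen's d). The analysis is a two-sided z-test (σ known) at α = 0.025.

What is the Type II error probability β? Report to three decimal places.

Noncentrality parameter: δ = d / √(1/n₁ + 1/n₂) = 0.66 / √(1/39 + 1/16) = 2.2231
Two-sided α = 0.025 → critical value z_{0.0125} = 2.241.
Power = Φ(δ − 2.241) + Φ(−δ − 2.241) = Φ(-0.018) + Φ(-4.464) = 0.4927 + 0.0000 = 0.4927.
Type II error: β = 1 − power = 1 − 0.4927 = 0.5073.

β ≈ 0.507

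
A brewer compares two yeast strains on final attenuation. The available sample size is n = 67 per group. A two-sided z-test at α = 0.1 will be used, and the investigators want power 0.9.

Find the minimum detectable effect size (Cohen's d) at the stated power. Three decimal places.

Need Φ(δ − 1.645) = 0.9, so δ = 1.645 + 1.282 = 2.926.
(Lower-tail contribution to power is negligible for δ > 0.)
δ = d·√(n/2) ⇒ d = δ/√(n/2) = 2.926/√(67/2) = 0.5056.

d ≈ 0.506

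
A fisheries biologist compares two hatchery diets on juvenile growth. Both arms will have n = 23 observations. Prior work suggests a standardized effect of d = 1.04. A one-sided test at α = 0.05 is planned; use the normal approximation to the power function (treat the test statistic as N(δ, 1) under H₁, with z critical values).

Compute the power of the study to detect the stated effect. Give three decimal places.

Power ≈ 0.970

Noncentrality parameter: δ = d·√(n/2) = 1.04 × √(23/2) = 3.5268
One-sided α = 0.05 → critical value z_{0.05} = 1.645.
Power = Φ(δ − 1.645) = Φ(1.882) = 0.9701.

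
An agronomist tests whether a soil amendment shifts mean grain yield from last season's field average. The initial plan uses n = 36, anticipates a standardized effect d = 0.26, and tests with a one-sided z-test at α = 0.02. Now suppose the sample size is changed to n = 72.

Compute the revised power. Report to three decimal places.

Power ≈ 0.561

With n = 72: δ = d·√n = 0.26 × √72 = 2.2062. Critical value z_{0.02} = 2.054.
Revised power = Φ(δ − 2.054) = Φ(0.152) = 0.5606.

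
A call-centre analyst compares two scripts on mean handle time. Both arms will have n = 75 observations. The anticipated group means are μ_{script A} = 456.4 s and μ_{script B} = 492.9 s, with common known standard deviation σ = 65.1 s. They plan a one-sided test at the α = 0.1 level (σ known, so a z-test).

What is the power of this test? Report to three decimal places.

Power ≈ 0.984

Standardized effect: d = |μ_{script A} − μ_{script B}| / σ = |456.4 − 492.9| / 65.1 = 0.5607
Noncentrality parameter: δ = d·√(n/2) = 0.5607 × √(75/2) = 3.4334
Critical value for a one-sided test at α = 0.1: z_α = 1.282.
Power = Φ(δ − 1.282) = Φ(2.152) = 0.9843.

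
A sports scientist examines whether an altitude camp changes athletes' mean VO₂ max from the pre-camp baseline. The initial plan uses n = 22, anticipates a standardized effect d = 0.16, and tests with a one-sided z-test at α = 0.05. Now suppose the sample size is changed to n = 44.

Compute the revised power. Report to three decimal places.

Power ≈ 0.280

With n = 44: δ = d·√n = 0.16 × √44 = 1.0613. Critical value z_{0.05} = 1.645.
Revised power = P(Z > 1.645 − δ) = Φ(-0.584) = 0.2798.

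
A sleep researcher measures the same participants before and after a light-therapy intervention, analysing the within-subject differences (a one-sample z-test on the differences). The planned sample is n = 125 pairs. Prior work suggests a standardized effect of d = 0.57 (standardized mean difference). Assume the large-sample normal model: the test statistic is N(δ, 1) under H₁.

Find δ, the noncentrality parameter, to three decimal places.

The noncentrality parameter scales effect size by the design's sample-size factor: δ = d·√n = 0.57 × √125 = 6.3728

δ ≈ 6.373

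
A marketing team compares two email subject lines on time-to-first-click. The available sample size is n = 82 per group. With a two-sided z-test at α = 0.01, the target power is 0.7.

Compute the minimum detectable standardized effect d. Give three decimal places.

d ≈ 0.484

Required noncentrality: δ = z_{0.005} + z_{0.30} = 2.576 + 0.524 = 3.100.
(Lower-tail contribution to power is negligible for δ > 0.)
δ = d·√(n/2) ⇒ d = δ/√(n/2) = 3.100/√(82/2) = 0.4842.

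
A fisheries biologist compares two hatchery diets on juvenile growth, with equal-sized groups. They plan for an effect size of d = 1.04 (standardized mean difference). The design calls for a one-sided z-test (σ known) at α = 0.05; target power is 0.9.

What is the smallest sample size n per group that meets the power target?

n = 16 per group

Set Φ(δ − 1.645) = 0.9; then δ − 1.645 = Φ⁻¹(0.9) = 1.282, giving δ = 2.926.
δ = d·√(n/2) ⇒ n = 2(δ/d)² = 2 × (2.926 / 1.04)² = 15.84.
Round up to the next whole unit.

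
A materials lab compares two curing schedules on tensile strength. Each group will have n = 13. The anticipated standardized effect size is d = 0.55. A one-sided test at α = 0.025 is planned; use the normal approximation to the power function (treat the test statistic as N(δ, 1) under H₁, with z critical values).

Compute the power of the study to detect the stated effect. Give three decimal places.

Power ≈ 0.289

Noncentrality parameter: δ = d·√(n/2) = 0.55 × √(13/2) = 1.4022
Critical value for a one-sided test at α = 0.025: z_α = 1.960.
Power = P(Z > 1.960 − δ) = Φ(-0.558) = 0.2885.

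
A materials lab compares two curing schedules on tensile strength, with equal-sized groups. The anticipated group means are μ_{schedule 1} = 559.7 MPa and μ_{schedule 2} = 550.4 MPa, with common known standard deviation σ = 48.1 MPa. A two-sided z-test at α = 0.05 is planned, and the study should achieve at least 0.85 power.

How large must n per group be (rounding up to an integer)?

n = 481 per group

Standardized effect: d = |μ_{schedule 1} − μ_{schedule 2}| / σ = |559.7 − 550.4| / 48.1 = 0.1933
For power 0.85 need Φ(δ − z_{0.025}) = 0.85, so δ = z_{0.025} + z_{0.15} = 1.960 + 1.036 = 2.996.
(For δ > 0 the lower-tail rejection region contributes negligibly to power, so the one-term inversion is standard.)
δ = d·√(n/2) ⇒ n = 2(δ/d)² = 2 × (2.996 / 0.1933)² = 480.34.
Rounding up, n = 481 per group.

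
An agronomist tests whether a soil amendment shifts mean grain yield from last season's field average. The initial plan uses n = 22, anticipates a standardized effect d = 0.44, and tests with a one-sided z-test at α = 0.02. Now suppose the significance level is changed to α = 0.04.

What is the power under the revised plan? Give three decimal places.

Power ≈ 0.623

δ = d·√n = 0.44 × √22 = 2.0638 (unchanged). New critical value: z_{0.04} = 1.751.
Revised power = P(Z > 1.751 − δ) = Φ(0.313) = 0.6229.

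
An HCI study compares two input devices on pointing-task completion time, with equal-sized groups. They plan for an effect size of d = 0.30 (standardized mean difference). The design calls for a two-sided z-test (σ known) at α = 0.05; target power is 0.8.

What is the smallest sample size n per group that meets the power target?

n = 175 per group

For power 0.8 need Φ(δ − z_{0.025}) = 0.8, so δ = z_{0.025} + z_{0.20} = 1.960 + 0.842 = 2.802.
(The Φ(−δ − z_{α/2}) term is vanishingly small for δ > 0 and is dropped in the standard sample-size formula.)
δ = d·√(n/2) ⇒ n = 2(δ/d)² = 2 × (2.802 / 0.30)² = 174.42.
Rounding up, n = 175 per group.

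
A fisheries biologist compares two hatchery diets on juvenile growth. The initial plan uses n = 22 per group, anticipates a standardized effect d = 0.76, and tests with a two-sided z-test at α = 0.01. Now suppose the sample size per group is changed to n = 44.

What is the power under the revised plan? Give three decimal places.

With n = 44 per group: δ = d·√(n/2) = 0.76 × √(44/2) = 3.5647. Critical value z_{0.005} = 2.576.
Revised power = Φ(δ − 2.576) + Φ(−δ − 2.576) = Φ(0.989) + Φ(-6.141) = 0.8386 + 0.0000 = 0.8386.

Power ≈ 0.839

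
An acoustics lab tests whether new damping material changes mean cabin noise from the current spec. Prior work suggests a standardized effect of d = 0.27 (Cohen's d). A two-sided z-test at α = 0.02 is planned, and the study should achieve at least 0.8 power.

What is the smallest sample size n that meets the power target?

n = 138

For power 0.8 need Φ(δ − z_{0.01}) = 0.8, so δ = z_{0.01} + z_{0.20} = 2.326 + 0.842 = 3.168.
(Ignoring the negligible lower-tail rejection probability gives the usual closed-form inversion.)
δ = d·√n ⇒ n = (δ/d)² = (3.168 / 0.27)² = 137.67.
Round up to the next whole unit.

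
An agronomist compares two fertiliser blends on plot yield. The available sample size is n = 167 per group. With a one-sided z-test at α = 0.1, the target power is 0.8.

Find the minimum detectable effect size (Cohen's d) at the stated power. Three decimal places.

d ≈ 0.232

Required noncentrality: δ = z_{0.1} + z_{0.20} = 1.282 + 0.842 = 2.123.
δ = d·√(n/2) ⇒ d = δ/√(n/2) = 2.123/√(167/2) = 0.2323.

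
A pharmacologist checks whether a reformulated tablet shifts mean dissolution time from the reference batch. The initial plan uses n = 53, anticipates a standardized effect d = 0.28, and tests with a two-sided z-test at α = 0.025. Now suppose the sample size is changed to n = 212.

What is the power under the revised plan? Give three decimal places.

Power ≈ 0.967

With n = 212: δ = d·√n = 0.28 × √212 = 4.0769. Critical value z_{0.0125} = 2.241.
Revised power = Φ(δ − 2.241) + Φ(−δ − 2.241) = Φ(1.835) + Φ(-6.318) = 0.9668 + 0.0000 = 0.9668.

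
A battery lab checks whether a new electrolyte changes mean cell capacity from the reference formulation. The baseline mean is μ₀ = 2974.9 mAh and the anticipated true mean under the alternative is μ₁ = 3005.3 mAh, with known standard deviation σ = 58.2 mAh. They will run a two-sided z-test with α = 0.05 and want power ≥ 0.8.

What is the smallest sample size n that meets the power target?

Standardized effect: d = |μ₁ − μ₀| / σ = |3005.3 − 2974.9| / 58.2 = 0.5223
Set Φ(δ − 1.960) = 0.8; then δ − 1.960 = Φ⁻¹(0.8) = 0.842, giving δ = 2.802.
(For δ > 0 the lower-tail rejection region contributes negligibly to power, so the one-term inversion is standard.)
δ = d·√n ⇒ n = (δ/d)² = (2.802 / 0.5223)² = 28.77.
Round up to the next whole unit.

n = 29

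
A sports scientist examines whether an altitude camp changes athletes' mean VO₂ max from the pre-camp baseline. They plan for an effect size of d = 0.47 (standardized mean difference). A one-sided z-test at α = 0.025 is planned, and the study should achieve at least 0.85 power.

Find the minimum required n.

n = 41

Set Φ(δ − 1.960) = 0.85; then δ − 1.960 = Φ⁻¹(0.85) = 1.036, giving δ = 2.996.
δ = d·√n ⇒ n = (δ/d)² = (2.996 / 0.47)² = 40.64.
Round up to the next whole unit.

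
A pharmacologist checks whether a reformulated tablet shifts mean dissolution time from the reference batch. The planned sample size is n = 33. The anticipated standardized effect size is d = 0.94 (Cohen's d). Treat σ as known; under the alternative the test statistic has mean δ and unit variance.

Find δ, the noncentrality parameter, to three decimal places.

δ ≈ 5.400

The noncentrality parameter scales effect size by the design's sample-size factor: δ = d·√n = 0.94 × √33 = 5.3999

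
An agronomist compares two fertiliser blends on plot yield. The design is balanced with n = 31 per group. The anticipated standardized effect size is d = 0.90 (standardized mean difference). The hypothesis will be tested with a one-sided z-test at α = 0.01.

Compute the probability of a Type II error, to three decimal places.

β ≈ 0.112

Noncentrality parameter: δ = d·√(n/2) = 0.90 × √(31/2) = 3.5433
Critical value for a one-sided test at α = 0.01: z_α = 2.326.
Power = P(Z > 2.326 − δ) = Φ(1.217) = 0.8882.
Type II error: β = 1 − power = 1 − 0.8882 = 0.1118.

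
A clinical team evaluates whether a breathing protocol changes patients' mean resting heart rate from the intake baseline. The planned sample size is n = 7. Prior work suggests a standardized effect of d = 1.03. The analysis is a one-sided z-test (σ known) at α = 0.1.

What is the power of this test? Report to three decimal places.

Power ≈ 0.926

Noncentrality parameter: δ = d·√n = 1.03 × √7 = 2.7251
One-sided α = 0.1 → critical value z_{0.1} = 1.282.
Power = Φ(δ − 1.282) = Φ(1.444) = 0.9256.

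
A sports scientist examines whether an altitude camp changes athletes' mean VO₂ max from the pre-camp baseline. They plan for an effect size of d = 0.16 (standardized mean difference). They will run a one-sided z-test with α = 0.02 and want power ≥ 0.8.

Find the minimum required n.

n = 328

Set Φ(δ − 2.054) = 0.8; then δ − 2.054 = Φ⁻¹(0.8) = 0.842, giving δ = 2.895.
δ = d·√n ⇒ n = (δ/d)² = (2.895 / 0.16)² = 327.47.
Round up to the next whole unit.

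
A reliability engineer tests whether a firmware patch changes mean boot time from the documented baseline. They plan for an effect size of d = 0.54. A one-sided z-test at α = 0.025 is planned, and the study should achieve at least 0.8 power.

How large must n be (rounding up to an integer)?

For power 0.8 need Φ(δ − z_{0.025}) = 0.8, so δ = z_{0.025} + z_{0.20} = 1.960 + 0.842 = 2.802.
δ = d·√n ⇒ n = (δ/d)² = (2.802 / 0.54)² = 26.92.
Round up to the next whole unit.

n = 27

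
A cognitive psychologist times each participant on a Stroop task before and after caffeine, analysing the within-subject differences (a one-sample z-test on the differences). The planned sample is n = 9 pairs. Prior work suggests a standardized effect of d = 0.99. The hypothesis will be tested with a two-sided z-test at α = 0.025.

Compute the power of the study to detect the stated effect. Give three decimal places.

Power ≈ 0.767

Noncentrality parameter: λ = d·√n = 0.99 × √9 = 2.9700
Two-sided α = 0.025 → critical value z_{0.0125} = 2.241.
Power = Φ(λ − 2.241) + Φ(−λ − 2.241) = Φ(0.729) + Φ(-5.211) = 0.7669 + 0.0000 = 0.7669.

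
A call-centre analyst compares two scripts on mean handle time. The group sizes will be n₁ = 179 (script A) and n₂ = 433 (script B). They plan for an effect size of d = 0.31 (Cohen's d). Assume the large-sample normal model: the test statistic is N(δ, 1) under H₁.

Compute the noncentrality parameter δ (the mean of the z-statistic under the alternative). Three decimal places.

δ ≈ 3.489

The noncentrality parameter scales effect size by the design's sample-size factor: δ = d / √(1/n₁ + 1/n₂) = 0.31 / √(1/179 + 1/433) = 3.4886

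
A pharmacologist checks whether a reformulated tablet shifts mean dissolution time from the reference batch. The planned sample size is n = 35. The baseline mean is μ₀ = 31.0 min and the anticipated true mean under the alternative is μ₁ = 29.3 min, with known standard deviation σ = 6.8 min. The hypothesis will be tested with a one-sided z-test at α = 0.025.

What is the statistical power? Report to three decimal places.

Power ≈ 0.315

Standardized effect: d = |μ₁ − μ₀| / σ = |29.3 − 31.0| / 6.8 = 0.2500
Noncentrality parameter: δ = d·√n = 0.2500 × √35 = 1.4790
Critical value for a one-sided test at α = 0.025: z_α = 1.960.
Power = P(Z > 1.960 − δ) = Φ(-0.481) = 0.3153.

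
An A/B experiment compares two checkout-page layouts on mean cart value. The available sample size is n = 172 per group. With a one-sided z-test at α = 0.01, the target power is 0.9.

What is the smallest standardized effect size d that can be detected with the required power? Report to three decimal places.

Need Φ(δ − 2.326) = 0.9, so δ = 2.326 + 1.282 = 3.608.
δ = d·√(n/2) ⇒ d = δ/√(n/2) = 3.608/√(172/2) = 0.3890.

d ≈ 0.389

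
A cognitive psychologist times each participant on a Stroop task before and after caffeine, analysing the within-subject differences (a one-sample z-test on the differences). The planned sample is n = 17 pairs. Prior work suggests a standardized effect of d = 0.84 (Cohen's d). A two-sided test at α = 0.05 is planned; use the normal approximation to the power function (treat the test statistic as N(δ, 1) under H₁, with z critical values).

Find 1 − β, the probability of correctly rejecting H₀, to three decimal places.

Power ≈ 0.934

Noncentrality parameter: δ = d·√n = 0.84 × √17 = 3.4634
Two-sided α = 0.05 → critical value z_{0.025} = 1.960.
Power = Φ(δ − 1.960) + Φ(−δ − 1.960) = Φ(1.503) + Φ(-5.423) = 0.9336 + 0.0000 = 0.9336.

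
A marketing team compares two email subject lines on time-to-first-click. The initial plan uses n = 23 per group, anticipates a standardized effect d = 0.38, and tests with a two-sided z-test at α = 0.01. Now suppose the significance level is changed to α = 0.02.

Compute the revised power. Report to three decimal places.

δ = d·√(n/2) = 0.38 × √(23/2) = 1.2886 (unchanged). New critical value: z_{0.01} = 2.326.
Revised power = Φ(δ − 2.326) + Φ(−δ − 2.326) = Φ(-1.038) + Φ(-3.615) = 0.1497 + 0.0002 = 0.1499.

Power ≈ 0.150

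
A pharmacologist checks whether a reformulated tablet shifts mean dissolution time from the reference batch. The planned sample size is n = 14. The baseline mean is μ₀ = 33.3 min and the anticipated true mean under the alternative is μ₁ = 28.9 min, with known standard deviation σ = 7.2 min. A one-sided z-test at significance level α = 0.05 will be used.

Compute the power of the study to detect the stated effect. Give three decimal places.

Power ≈ 0.739

Standardized effect: d = |μ₁ − μ₀| / σ = |28.9 − 33.3| / 7.2 = 0.6111
Noncentrality parameter: δ = d·√n = 0.6111 × √14 = 2.2866
Critical value for a one-sided test at α = 0.05: z_α = 1.645.
Power = Φ(δ − 1.645) = Φ(0.642) = 0.7395.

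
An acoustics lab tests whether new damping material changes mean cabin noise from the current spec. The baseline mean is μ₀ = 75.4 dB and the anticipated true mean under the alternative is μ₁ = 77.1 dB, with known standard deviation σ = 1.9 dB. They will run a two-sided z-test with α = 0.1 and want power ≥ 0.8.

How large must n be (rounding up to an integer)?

n = 8

Standardized effect: d = |μ₁ − μ₀| / σ = |77.1 − 75.4| / 1.9 = 0.8947
Set Φ(δ − 1.645) = 0.8; then δ − 1.645 = Φ⁻¹(0.8) = 0.842, giving δ = 2.486.
(The Φ(−δ − z_{α/2}) term is vanishingly small for δ > 0 and is dropped in the standard sample-size formula.)
δ = d·√n ⇒ n = (δ/d)² = (2.486 / 0.8947)² = 7.72.
Rounding up, n = 8.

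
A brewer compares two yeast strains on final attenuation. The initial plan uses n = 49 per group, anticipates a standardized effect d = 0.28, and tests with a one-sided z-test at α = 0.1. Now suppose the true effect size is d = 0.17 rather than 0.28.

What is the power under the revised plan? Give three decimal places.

With d = 0.17: δ = d·√(n/2) = 0.17 × √(49/2) = 0.8415. Critical value z_{0.1} = 1.282.
Revised power = P(Z > 1.282 − δ) = Φ(-0.440) = 0.3299.

Power ≈ 0.330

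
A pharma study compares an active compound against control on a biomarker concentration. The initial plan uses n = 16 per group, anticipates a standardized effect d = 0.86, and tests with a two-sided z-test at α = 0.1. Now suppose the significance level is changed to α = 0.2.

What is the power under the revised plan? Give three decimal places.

δ = d·√(n/2) = 0.86 × √(16/2) = 2.4324 (unchanged). New critical value: z_{0.1} = 1.282.
Revised power = Φ(δ − 1.282) + Φ(−δ − 1.282) = Φ(1.151) + Φ(-3.714) = 0.8751 + 0.0001 = 0.8752.

Power ≈ 0.875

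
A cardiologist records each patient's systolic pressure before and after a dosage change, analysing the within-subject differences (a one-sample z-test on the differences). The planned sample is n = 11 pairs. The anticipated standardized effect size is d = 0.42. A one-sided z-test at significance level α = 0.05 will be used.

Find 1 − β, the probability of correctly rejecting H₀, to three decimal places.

Noncentrality parameter: δ = d·√n = 0.42 × √11 = 1.3930
One-sided α = 0.05 → critical value z_{0.05} = 1.645.
Power = P(Z > 1.645 − δ) = Φ(-0.252) = 0.4006.

Power ≈ 0.401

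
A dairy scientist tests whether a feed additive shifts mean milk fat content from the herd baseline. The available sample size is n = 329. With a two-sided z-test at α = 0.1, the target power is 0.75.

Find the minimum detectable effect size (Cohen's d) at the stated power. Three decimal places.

d ≈ 0.128

Required noncentrality: δ = z_{0.05} + z_{0.25} = 1.645 + 0.674 = 2.319.
(The second rejection-region term Φ(−δ − z_{α/2}) is negligible and dropped.)
δ = d·√n ⇒ d = δ/√n = 2.319/√329 = 0.1279.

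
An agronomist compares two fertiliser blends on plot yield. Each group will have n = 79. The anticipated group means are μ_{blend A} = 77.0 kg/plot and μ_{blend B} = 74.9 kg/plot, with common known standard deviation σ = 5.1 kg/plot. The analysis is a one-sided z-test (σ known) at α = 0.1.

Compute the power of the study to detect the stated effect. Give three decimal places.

Standardized effect: d = |μ_{blend A} − μ_{blend B}| / σ = |77.0 − 74.9| / 5.1 = 0.4118
Noncentrality parameter: δ = d·√(n/2) = 0.4118 × √(79/2) = 2.5879
Critical value for a one-sided test at α = 0.1: z_α = 1.282.
Power = Φ(δ − 1.282) = Φ(1.306) = 0.9043.

Power ≈ 0.904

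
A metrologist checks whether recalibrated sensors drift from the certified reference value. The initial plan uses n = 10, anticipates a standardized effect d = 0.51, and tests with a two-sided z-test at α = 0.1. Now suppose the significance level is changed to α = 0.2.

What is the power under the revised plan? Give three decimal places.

δ = d·√n = 0.51 × √10 = 1.6128 (unchanged). New critical value: z_{0.1} = 1.282.
Revised power = Φ(δ − 1.282) + Φ(−δ − 1.282) = Φ(0.331) + Φ(-2.894) = 0.6298 + 0.0019 = 0.6317.

Power ≈ 0.632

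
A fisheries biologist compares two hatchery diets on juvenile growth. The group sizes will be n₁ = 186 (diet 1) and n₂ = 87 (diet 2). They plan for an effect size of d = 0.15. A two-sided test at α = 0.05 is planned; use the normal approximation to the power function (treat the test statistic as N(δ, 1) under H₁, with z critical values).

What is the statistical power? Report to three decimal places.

Noncentrality parameter: δ = d / √(1/n₁ + 1/n₂) = 0.15 / √(1/186 + 1/87) = 1.1549
Two-sided α = 0.05 → critical value z_{0.025} = 1.960.
Power = Φ(δ − 1.960) + Φ(−δ − 1.960) = Φ(-0.805) + Φ(-3.115) = 0.2104 + 0.0009 = 0.2113.

Power ≈ 0.211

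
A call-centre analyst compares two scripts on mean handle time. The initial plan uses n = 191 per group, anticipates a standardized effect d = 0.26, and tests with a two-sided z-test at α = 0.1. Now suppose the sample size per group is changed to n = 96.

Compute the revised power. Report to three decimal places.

Power ≈ 0.562

With n = 96 per group: δ = d·√(n/2) = 0.26 × √(96/2) = 1.8013. Critical value z_{0.05} = 1.645.
Revised power = Φ(δ − 1.645) + Φ(−δ − 1.645) = Φ(0.156) + Φ(-3.446) = 0.5622 + 0.0003 = 0.5625.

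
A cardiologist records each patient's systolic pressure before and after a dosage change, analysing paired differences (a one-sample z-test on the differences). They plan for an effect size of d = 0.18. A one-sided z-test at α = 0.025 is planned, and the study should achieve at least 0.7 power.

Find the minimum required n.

n = 191

For power 0.7 need Φ(δ − z_{0.025}) = 0.7, so δ = z_{0.025} + z_{0.30} = 1.960 + 0.524 = 2.484.
δ = d·√n ⇒ n = (δ/d)² = (2.484 / 0.18)² = 190.50.
Round up to the next whole unit.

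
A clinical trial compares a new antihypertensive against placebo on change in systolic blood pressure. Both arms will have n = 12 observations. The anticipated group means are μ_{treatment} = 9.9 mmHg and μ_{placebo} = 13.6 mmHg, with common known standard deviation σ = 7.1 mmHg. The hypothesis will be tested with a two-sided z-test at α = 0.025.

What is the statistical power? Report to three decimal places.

Power ≈ 0.168

Standardized effect: d = |μ_{treatment} − μ_{placebo}| / σ = |9.9 − 13.6| / 7.1 = 0.5211
Noncentrality parameter: δ = d·√(n/2) = 0.5211 × √(12/2) = 1.2765
Critical value for a two-sided test at α = 0.025: z_{α/2} = 2.241.
Power = Φ(δ − 2.241) + Φ(−δ − 2.241) = Φ(-0.965) + Φ(-3.518) = 0.1673 + 0.0002 = 0.1675.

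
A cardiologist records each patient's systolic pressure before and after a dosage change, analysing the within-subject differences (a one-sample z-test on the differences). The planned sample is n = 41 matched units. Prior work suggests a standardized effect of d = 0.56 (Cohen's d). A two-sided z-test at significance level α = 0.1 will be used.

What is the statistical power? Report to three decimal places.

Power ≈ 0.974

Noncentrality parameter: δ = d·√n = 0.56 × √41 = 3.5857
Critical value for a two-sided test at α = 0.1: z_{α/2} = 1.645.
Power = Φ(δ − 1.645) + Φ(−δ − 1.645) = Φ(1.941) + Φ(-5.231) = 0.9739 + 0.0000 = 0.9739.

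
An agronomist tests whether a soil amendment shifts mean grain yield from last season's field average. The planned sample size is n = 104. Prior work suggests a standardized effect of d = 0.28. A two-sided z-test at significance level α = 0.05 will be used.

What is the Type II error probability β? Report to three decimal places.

β ≈ 0.185

Noncentrality parameter: δ = d·√n = 0.28 × √104 = 2.8555
Two-sided α = 0.05 → critical value z_{0.025} = 1.960.
Power = Φ(δ − 1.960) + Φ(−δ − 1.960) = Φ(0.895) + Φ(-4.815) = 0.8147 + 0.0000 = 0.8147.
Type II error: β = 1 − power = 1 − 0.8147 = 0.1853.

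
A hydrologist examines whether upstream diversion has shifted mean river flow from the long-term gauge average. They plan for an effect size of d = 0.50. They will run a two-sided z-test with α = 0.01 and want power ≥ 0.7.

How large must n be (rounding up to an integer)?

n = 39

For power 0.7 need Φ(δ − z_{0.005}) = 0.7, so δ = z_{0.005} + z_{0.30} = 2.576 + 0.524 = 3.100.
(Ignoring the negligible lower-tail rejection probability gives the usual closed-form inversion.)
δ = d·√n ⇒ n = (δ/d)² = (3.100 / 0.50)² = 38.45.
Rounding up, n = 39.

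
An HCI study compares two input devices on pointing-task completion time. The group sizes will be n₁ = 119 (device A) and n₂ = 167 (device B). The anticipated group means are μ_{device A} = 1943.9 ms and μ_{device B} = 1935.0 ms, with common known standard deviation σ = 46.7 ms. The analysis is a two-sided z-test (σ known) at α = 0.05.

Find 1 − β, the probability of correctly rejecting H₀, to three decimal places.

Power ≈ 0.355

Standardized effect: d = |μ_{device A} − μ_{device B}| / σ = |1943.9 − 1935.0| / 46.7 = 0.1906
Noncentrality parameter: δ = d / √(1/n₁ + 1/n₂) = 0.1906 / √(1/119 + 1/167) = 1.5886
Critical value for a two-sided test at α = 0.05: z_{α/2} = 1.960.
Power = Φ(δ − 1.960) + Φ(−δ − 1.960) = Φ(-0.371) + Φ(-3.549) = 0.3552 + 0.0002 = 0.3554.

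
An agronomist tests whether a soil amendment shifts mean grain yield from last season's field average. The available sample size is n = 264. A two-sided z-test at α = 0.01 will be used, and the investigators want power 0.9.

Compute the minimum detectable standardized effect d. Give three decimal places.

Need Φ(δ − 2.576) = 0.9, so δ = 2.576 + 1.282 = 3.857.
(Lower-tail contribution to power is negligible for δ > 0.)
δ = d·√n ⇒ d = δ/√n = 3.857/√264 = 0.2374.

d ≈ 0.237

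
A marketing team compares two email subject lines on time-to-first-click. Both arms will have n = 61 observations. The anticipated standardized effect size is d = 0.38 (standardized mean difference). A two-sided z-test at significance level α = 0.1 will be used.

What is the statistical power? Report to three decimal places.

Power ≈ 0.675

Noncentrality parameter: δ = d·√(n/2) = 0.38 × √(61/2) = 2.0986
Critical value for a two-sided test at α = 0.1: z_{α/2} = 1.645.
Power = Φ(δ − 1.645) + Φ(−δ − 1.645) = Φ(0.454) + Φ(-3.743) = 0.6750 + 0.0001 = 0.6751.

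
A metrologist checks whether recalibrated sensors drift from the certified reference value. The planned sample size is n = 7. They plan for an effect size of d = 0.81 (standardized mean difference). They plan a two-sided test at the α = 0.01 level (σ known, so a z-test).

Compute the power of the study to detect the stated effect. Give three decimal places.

Power ≈ 0.333

Noncentrality parameter: δ = d·√n = 0.81 × √7 = 2.1431
Critical value for a two-sided test at α = 0.01: z_{α/2} = 2.576.
Power = Φ(δ − 2.576) + Φ(−δ − 2.576) = Φ(-0.433) + Φ(-4.719) = 0.3326 + 0.0000 = 0.3326.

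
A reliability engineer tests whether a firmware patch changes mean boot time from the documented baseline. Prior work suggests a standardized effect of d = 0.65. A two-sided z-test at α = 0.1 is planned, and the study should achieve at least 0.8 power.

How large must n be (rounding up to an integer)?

Set Φ(δ − 1.645) = 0.8; then δ − 1.645 = Φ⁻¹(0.8) = 0.842, giving δ = 2.486.
(The Φ(−δ − z_{α/2}) term is vanishingly small for δ > 0 and is dropped in the standard sample-size formula.)
δ = d·√n ⇒ n = (δ/d)² = (2.486 / 0.65)² = 14.63.
Rounding up, n = 15.

n = 15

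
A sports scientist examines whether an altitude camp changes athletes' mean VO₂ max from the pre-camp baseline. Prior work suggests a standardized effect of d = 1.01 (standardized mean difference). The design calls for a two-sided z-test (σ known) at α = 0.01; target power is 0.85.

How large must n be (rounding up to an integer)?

n = 13

Set Φ(δ − 2.576) = 0.85; then δ − 2.576 = Φ⁻¹(0.85) = 1.036, giving δ = 3.612.
(For δ > 0 the lower-tail rejection region contributes negligibly to power, so the one-term inversion is standard.)
δ = d·√n ⇒ n = (δ/d)² = (3.612 / 1.01)² = 12.79.
Rounding up, n = 13.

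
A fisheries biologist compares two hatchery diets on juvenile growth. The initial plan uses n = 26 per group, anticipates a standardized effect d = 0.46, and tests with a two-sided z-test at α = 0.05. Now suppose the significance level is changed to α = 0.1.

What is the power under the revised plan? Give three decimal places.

δ = d·√(n/2) = 0.46 × √(26/2) = 1.6586 (unchanged). New critical value: z_{0.05} = 1.645.
Revised power = Φ(δ − 1.645) + Φ(−δ − 1.645) = Φ(0.014) + Φ(-3.303) = 0.5055 + 0.0005 = 0.5059.

Power ≈ 0.506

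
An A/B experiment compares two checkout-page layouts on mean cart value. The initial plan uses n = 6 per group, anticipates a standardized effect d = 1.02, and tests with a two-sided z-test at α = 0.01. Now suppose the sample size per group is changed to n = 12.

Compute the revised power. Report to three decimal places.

With n = 12 per group: δ = d·√(n/2) = 1.02 × √(12/2) = 2.4985. Critical value z_{0.005} = 2.576.
Revised power = Φ(δ − 2.576) + Φ(−δ − 2.576) = Φ(-0.077) + Φ(-5.074) = 0.4692 + 0.0000 = 0.4692.

Power ≈ 0.469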